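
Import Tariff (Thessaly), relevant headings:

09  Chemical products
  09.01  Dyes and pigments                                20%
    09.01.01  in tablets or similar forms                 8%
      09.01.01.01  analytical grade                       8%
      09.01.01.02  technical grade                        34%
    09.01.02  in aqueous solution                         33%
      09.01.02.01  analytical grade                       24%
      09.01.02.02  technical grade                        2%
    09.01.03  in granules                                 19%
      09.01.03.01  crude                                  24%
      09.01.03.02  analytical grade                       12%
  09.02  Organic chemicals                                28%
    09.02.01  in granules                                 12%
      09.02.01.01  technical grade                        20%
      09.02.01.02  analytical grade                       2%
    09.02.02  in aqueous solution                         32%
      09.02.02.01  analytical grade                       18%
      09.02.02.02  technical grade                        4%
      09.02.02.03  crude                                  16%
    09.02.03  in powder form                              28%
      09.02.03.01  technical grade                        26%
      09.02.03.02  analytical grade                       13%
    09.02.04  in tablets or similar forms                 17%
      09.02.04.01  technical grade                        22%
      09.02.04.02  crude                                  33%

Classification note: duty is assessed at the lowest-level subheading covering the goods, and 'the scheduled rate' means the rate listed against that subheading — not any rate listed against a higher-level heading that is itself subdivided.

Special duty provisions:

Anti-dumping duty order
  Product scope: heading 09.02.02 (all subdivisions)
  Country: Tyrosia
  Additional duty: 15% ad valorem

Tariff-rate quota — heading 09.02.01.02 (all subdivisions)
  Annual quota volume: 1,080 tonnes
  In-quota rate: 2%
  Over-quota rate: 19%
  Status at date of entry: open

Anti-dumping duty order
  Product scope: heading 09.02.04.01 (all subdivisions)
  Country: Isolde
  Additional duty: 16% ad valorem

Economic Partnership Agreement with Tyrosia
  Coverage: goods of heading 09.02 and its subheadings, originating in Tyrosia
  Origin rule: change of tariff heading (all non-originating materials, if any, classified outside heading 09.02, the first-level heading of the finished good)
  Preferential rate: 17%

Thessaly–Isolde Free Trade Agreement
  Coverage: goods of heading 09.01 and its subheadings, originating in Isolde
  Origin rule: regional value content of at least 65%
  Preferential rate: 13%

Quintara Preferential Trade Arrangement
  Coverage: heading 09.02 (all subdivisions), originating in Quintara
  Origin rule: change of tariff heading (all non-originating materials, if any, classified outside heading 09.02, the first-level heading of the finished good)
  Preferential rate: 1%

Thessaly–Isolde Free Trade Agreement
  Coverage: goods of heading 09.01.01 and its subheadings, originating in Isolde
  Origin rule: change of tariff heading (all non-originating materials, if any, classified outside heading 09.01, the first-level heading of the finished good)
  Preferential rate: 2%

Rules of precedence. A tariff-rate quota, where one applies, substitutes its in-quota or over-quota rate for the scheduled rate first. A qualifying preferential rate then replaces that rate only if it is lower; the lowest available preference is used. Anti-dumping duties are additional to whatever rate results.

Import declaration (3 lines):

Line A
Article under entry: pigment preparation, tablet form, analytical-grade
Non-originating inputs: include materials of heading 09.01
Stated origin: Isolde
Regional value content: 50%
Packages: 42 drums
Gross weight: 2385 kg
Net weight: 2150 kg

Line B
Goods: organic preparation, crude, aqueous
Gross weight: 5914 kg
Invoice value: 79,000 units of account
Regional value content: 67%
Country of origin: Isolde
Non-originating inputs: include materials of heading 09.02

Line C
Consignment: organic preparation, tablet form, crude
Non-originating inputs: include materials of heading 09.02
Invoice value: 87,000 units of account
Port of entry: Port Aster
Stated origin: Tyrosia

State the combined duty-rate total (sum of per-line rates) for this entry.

57%

Line A: pigment → 09.01; tablet form → 09.01.01; analytical-grade → 09.01.01.01. Scheduled 8%. Isolde agreement on 09.01: RVC < 65%; Isolde agreement on 09.01.01: CTH not met. → 8%.
Line B: organic → 09.02; aqueous → 09.02.02; crude → 09.02.02.03. Scheduled 16%. Isolde agreement on 09.01: 09.02.02.03 not covered; Isolde agreement on 09.01.01: 09.02.02.03 not covered. → 16%.
Line C: organic → 09.02; tablet form → 09.02.04; crude → 09.02.04.02. Scheduled 33%. Tyrosia agreement on 09.02: CTH not met. → 33%.
Sum: 8% + 16% + 33% = 57%.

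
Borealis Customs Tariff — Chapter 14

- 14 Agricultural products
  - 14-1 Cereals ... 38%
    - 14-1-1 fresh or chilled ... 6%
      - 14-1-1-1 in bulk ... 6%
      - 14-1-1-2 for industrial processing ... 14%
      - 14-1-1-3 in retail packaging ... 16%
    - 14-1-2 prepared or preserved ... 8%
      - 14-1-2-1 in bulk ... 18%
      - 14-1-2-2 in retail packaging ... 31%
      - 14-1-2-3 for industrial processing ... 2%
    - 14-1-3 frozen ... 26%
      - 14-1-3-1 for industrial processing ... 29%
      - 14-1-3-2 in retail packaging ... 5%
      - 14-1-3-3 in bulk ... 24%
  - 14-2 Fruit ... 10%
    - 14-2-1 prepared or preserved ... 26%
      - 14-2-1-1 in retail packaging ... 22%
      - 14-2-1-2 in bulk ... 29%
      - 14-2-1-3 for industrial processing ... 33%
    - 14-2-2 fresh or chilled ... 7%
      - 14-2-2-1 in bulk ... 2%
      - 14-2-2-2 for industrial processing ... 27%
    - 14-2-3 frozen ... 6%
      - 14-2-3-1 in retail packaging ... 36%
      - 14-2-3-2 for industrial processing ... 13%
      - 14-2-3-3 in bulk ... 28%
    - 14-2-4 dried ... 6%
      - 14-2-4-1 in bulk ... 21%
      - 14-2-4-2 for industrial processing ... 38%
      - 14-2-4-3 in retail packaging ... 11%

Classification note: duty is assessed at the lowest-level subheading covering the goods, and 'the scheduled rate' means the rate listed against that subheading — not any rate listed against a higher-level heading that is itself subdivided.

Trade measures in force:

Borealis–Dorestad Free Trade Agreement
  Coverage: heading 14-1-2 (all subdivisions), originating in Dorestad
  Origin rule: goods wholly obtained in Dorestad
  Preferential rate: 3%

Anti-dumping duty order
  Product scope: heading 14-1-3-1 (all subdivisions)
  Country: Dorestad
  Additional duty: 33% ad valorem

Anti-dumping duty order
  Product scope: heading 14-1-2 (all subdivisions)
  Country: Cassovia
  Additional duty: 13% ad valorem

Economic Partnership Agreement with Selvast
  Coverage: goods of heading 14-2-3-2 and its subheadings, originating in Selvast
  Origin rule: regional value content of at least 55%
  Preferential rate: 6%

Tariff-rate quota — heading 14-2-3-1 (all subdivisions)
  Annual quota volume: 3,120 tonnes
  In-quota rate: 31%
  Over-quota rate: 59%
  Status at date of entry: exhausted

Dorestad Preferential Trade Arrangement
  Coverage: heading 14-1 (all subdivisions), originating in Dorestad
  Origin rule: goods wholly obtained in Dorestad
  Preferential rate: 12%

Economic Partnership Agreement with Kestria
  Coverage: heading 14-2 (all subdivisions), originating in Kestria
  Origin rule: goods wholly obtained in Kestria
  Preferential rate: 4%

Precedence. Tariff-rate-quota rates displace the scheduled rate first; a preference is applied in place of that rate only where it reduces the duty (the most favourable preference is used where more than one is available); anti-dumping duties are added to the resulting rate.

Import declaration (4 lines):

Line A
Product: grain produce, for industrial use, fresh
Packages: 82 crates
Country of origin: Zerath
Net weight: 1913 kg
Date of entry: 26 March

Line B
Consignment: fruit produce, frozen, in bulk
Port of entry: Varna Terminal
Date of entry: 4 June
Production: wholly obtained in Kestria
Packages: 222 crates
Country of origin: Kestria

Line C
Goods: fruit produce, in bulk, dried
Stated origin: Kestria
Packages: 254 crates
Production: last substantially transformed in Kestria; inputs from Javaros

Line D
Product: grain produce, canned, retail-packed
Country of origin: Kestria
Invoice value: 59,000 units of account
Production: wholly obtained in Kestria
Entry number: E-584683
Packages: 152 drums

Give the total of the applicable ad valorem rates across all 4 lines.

Line A: grain → 14-1; fresh → 14-1-1; for industrial use → 14-1-1-2. Scheduled 14%. No special measure applies. → 14%.
Line B: fruit → 14-2; frozen → 14-2-3; in bulk → 14-2-3-3. Scheduled 28%. Kestria agreement on 14-2: wholly obtained → 4% available; preferential 4%. → 4%.
Line C: fruit → 14-2; dried → 14-2-4; in bulk → 14-2-4-1. Scheduled 21%. Kestria agreement on 14-2: not wholly obtained. → 21%.
Line D: grain → 14-1; canned → 14-1-2; retail-packed → 14-1-2-2. Scheduled 31%. Kestria agreement on 14-2: 14-1-2-2 not covered. → 31%.
Sum: 14% + 4% + 21% + 31% = 70%.

70%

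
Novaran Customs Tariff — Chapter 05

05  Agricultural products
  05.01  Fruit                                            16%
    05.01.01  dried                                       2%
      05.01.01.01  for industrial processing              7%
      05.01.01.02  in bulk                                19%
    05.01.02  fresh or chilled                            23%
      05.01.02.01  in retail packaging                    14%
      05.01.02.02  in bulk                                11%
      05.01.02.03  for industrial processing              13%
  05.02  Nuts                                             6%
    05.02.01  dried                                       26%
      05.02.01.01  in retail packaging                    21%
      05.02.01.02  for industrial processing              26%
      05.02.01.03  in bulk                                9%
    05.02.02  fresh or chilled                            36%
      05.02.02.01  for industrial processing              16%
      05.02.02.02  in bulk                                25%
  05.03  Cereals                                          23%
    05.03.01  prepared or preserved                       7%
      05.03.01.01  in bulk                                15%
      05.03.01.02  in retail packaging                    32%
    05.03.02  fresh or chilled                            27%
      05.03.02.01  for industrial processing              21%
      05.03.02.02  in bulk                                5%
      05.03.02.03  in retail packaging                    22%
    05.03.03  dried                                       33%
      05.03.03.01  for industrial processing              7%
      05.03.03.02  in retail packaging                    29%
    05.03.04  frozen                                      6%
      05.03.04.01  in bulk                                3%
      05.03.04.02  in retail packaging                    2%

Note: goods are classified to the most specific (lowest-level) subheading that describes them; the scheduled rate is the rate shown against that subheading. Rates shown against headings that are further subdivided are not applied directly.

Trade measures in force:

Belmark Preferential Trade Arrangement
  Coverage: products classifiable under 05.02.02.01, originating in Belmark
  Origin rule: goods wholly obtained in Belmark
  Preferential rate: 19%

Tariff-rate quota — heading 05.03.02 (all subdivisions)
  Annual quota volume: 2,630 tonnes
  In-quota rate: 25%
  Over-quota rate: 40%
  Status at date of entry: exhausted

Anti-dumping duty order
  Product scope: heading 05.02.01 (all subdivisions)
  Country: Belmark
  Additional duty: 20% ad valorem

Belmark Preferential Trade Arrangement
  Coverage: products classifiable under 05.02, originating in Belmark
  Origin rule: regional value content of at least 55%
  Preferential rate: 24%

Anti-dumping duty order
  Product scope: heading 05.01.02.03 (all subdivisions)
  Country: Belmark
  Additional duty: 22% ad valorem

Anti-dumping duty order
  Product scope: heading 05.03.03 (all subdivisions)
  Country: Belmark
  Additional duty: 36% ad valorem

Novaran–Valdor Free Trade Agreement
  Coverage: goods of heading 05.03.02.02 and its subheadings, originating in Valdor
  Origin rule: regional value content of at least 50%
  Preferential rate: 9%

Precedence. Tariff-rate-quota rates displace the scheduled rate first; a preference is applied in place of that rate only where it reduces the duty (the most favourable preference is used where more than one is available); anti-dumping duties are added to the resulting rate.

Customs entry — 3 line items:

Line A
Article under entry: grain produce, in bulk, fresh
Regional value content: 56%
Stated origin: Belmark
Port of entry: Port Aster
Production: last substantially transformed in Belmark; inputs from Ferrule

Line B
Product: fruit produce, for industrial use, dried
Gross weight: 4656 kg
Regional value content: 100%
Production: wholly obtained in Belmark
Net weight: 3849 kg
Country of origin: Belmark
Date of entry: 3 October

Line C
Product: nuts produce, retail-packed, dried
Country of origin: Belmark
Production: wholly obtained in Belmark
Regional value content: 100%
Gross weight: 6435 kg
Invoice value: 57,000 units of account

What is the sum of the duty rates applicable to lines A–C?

88%

Line A: grain → 05.03; fresh → 05.03.02; in bulk → 05.03.02.02. Scheduled 5%. quota on 05.03.02 exhausted → over-quota 40%; Belmark agreement on 05.02.02.01: 05.03.02.02 not covered; Belmark agreement on 05.02: 05.03.02.02 not covered. → 40%.
Line B: fruit → 05.01; dried → 05.01.01; for industrial use → 05.01.01.01. Scheduled 7%. Belmark agreement on 05.02.02.01: 05.01.01.01 not covered; Belmark agreement on 05.02: 05.01.01.01 not covered. → 7%.
Line C: nuts → 05.02; dried → 05.02.01; retail-packed → 05.02.01.01. Scheduled 21%. Belmark agreement on 05.02.02.01: 05.02.01.01 not covered; Belmark agreement on 05.02: RVC ≥ 55% → 24% available; preference 24% not lower than 21% → no reduction; anti-dumping (Belmark, 05.02.01): +20%; total 21% + 20% = 41%. → 41%.
Sum: 40% + 7% + 41% = 88%.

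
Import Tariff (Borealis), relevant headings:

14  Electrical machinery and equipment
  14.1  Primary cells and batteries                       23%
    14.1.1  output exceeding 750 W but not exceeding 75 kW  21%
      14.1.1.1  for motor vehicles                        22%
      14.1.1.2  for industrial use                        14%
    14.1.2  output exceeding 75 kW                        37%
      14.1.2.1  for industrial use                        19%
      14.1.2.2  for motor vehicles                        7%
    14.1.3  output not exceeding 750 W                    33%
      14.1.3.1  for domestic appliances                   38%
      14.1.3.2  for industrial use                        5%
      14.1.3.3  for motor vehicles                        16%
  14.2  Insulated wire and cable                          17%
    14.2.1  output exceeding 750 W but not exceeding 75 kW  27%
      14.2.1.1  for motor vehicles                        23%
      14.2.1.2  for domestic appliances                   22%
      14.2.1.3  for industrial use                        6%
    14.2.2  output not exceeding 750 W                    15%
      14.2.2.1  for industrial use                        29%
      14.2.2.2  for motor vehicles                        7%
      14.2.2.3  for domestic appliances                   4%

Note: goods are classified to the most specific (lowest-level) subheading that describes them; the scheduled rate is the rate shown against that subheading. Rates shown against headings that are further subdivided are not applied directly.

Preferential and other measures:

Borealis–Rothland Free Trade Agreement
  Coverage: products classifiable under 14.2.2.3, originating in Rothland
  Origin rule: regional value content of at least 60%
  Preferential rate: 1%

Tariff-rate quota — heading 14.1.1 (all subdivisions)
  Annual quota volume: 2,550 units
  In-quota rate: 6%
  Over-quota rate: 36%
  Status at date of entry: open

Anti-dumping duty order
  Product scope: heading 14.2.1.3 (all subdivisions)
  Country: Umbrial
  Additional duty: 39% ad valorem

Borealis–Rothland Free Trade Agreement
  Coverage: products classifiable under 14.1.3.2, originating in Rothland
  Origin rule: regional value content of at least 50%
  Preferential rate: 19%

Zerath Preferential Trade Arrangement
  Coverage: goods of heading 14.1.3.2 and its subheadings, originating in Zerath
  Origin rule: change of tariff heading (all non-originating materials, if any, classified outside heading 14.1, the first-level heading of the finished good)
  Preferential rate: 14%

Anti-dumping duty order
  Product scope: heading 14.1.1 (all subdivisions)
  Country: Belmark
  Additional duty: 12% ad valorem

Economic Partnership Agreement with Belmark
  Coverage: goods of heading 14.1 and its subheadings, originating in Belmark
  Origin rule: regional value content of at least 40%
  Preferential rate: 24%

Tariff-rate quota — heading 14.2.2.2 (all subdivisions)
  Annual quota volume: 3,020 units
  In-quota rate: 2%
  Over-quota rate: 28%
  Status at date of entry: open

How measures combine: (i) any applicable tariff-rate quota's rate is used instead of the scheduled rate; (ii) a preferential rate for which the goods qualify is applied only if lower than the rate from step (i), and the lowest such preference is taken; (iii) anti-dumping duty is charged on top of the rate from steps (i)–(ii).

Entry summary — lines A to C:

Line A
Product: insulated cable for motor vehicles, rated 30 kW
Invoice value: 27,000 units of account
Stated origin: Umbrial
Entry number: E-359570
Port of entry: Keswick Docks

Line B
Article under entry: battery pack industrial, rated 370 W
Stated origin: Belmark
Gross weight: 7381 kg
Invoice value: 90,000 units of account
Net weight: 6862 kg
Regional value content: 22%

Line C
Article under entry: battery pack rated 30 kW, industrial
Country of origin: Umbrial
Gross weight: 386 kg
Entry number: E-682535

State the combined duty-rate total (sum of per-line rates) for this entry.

34%

Line A: insulated cable → 14.2; rated 30 kW → 14.2.1; for motor vehicles → 14.2.1.1. Scheduled 23%. No special measure applies. → 23%.
Line B: battery pack → 14.1; rated 370 W → 14.1.3; industrial → 14.1.3.2. Scheduled 5%. Belmark agreement on 14.1: RVC < 40%. → 5%.
Line C: battery pack → 14.1; rated 30 kW → 14.1.1; industrial → 14.1.1.2. Scheduled 14%. quota on 14.1.1 open → in-quota 6%. → 6%.
Sum: 23% + 5% + 6% = 34%.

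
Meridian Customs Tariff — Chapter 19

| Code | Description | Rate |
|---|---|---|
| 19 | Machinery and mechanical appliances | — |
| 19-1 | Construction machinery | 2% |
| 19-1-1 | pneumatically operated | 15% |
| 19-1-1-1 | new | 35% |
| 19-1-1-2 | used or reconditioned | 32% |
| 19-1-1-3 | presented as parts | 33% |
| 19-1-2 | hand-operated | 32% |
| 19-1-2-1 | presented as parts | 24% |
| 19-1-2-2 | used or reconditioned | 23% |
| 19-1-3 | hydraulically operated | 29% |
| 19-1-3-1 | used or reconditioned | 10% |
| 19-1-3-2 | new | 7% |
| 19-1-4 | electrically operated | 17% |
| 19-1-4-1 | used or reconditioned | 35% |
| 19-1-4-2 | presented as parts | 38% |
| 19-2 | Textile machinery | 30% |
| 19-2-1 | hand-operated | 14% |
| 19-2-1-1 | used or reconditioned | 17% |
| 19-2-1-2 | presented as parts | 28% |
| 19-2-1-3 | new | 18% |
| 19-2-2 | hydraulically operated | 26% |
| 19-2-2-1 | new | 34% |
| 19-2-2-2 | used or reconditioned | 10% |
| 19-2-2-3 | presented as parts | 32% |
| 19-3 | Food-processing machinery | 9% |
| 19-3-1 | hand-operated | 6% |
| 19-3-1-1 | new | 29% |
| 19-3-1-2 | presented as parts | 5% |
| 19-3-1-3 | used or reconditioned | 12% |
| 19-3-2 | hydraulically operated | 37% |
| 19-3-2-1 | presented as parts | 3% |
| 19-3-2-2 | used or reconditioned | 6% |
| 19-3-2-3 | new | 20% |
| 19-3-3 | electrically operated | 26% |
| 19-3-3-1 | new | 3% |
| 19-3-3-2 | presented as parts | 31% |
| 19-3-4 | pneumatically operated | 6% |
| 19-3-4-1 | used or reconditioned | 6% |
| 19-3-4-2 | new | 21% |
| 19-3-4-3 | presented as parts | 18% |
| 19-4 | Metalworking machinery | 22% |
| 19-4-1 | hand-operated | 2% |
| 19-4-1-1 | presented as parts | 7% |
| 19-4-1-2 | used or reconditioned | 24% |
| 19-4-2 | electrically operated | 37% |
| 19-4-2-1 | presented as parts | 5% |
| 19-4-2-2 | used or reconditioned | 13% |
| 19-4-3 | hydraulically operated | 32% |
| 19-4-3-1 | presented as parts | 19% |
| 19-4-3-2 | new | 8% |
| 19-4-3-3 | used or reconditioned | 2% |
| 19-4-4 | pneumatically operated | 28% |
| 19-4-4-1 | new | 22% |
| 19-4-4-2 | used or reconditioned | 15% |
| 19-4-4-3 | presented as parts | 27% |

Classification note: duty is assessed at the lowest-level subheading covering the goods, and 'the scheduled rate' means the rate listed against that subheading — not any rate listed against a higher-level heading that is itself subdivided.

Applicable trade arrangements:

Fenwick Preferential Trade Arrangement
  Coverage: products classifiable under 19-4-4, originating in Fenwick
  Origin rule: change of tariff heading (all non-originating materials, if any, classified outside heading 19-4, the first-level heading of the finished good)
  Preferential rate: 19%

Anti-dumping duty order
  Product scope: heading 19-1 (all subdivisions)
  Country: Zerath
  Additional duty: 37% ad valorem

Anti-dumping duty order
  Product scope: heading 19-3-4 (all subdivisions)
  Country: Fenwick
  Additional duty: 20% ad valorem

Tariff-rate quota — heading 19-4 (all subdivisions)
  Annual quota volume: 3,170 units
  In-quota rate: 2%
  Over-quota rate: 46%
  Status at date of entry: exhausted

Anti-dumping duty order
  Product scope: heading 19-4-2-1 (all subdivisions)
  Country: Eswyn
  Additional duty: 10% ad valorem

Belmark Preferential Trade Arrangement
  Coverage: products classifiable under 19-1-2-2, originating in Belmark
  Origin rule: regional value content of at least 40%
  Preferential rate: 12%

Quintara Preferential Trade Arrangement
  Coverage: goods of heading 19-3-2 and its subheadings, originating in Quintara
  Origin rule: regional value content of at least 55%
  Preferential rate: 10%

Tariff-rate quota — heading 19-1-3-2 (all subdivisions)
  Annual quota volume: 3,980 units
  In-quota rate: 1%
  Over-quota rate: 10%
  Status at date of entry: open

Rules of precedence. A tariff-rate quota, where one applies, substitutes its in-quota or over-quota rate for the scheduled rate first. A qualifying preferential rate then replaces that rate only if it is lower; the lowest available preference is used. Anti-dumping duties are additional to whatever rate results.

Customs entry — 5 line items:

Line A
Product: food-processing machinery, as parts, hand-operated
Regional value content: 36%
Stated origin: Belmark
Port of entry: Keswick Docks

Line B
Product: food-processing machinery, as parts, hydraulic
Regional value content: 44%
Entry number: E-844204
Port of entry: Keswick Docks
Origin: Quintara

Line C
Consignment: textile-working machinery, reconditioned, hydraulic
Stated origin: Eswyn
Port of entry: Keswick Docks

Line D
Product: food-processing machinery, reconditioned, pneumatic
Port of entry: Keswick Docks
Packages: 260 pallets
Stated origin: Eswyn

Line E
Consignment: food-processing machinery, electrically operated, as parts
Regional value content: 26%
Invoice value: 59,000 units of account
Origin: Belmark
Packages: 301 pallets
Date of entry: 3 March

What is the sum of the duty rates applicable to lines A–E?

55%

Line A: food-processing → 19-3; hand-operated → 19-3-1; as parts → 19-3-1-2. Scheduled 5%. Belmark agreement on 19-1-2-2: 19-3-1-2 not covered. → 5%.
Line B: food-processing → 19-3; hydraulic → 19-3-2; as parts → 19-3-2-1. Scheduled 3%. Quintara agreement on 19-3-2: RVC < 55%. → 3%.
Line C: textile-working → 19-2; hydraulic → 19-2-2; reconditioned → 19-2-2-2. Scheduled 10%. No special measure applies. → 10%.
Line D: food-processing → 19-3; pneumatic → 19-3-4; reconditioned → 19-3-4-1. Scheduled 6%. No special measure applies. → 6%.
Line E: food-processing → 19-3; electrically operated → 19-3-3; as parts → 19-3-3-2. Scheduled 31%. Belmark agreement on 19-1-2-2: 19-3-3-2 not covered. → 31%.
Sum: 5% + 3% + 10% + 6% + 31% = 55%.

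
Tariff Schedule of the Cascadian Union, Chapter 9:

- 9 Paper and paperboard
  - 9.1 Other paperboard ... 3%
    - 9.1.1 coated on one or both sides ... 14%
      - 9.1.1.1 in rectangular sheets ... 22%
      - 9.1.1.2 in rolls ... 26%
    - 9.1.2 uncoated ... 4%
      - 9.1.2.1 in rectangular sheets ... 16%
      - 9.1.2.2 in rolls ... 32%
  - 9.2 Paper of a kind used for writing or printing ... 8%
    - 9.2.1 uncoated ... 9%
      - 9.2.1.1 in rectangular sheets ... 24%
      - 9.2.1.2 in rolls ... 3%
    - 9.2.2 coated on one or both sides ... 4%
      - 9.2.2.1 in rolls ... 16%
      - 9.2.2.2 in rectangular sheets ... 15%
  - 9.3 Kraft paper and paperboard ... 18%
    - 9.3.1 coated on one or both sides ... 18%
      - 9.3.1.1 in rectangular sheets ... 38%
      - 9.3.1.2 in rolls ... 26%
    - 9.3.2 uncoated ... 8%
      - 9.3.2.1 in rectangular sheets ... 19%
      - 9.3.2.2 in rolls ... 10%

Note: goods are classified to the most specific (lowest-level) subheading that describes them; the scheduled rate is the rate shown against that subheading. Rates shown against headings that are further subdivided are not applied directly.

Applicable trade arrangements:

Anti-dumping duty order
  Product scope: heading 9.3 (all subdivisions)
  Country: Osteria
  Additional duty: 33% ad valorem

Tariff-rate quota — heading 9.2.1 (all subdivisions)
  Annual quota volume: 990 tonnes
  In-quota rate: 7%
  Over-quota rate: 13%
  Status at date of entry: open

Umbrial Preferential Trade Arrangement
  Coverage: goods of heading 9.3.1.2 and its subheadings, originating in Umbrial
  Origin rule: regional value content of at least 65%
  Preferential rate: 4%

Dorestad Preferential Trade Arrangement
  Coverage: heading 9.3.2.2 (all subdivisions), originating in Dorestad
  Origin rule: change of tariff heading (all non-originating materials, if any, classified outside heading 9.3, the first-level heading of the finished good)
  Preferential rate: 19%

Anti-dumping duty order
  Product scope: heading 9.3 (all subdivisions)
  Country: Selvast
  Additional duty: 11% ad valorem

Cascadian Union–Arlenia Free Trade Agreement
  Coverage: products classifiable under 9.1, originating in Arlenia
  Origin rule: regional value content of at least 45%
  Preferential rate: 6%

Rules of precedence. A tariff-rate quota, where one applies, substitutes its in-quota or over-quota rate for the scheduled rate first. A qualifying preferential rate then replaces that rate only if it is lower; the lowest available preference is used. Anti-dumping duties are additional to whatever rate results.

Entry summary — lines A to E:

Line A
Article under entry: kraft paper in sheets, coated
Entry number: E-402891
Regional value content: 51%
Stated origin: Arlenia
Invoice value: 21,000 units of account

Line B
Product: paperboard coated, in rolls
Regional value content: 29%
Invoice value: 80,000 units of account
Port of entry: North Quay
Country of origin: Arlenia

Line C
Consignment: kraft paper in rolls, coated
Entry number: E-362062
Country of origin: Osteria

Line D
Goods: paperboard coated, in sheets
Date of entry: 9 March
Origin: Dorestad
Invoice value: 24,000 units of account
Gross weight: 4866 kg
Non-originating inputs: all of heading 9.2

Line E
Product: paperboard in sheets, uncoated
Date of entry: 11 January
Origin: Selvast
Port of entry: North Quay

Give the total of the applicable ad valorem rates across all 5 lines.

Line A: kraft paper → 9.3; coated → 9.3.1; in sheets → 9.3.1.1. Scheduled 38%. Arlenia agreement on 9.1: 9.3.1.1 not covered. → 38%.
Line B: paperboard → 9.1; coated → 9.1.1; in rolls → 9.1.1.2. Scheduled 26%. Arlenia agreement on 9.1: RVC < 45%. → 26%.
Line C: kraft paper → 9.3; coated → 9.3.1; in rolls → 9.3.1.2. Scheduled 26%. anti-dumping (Osteria, 9.3): +33%; total 26% + 33% = 59%. → 59%.
Line D: paperboard → 9.1; coated → 9.1.1; in sheets → 9.1.1.1. Scheduled 22%. Dorestad agreement on 9.3.2.2: 9.1.1.1 not covered. → 22%.
Line E: paperboard → 9.1; uncoated → 9.1.2; in sheets → 9.1.2.1. Scheduled 16%. No special measure applies. → 16%.
Sum: 38% + 26% + 59% + 22% + 16% = 161%.

161%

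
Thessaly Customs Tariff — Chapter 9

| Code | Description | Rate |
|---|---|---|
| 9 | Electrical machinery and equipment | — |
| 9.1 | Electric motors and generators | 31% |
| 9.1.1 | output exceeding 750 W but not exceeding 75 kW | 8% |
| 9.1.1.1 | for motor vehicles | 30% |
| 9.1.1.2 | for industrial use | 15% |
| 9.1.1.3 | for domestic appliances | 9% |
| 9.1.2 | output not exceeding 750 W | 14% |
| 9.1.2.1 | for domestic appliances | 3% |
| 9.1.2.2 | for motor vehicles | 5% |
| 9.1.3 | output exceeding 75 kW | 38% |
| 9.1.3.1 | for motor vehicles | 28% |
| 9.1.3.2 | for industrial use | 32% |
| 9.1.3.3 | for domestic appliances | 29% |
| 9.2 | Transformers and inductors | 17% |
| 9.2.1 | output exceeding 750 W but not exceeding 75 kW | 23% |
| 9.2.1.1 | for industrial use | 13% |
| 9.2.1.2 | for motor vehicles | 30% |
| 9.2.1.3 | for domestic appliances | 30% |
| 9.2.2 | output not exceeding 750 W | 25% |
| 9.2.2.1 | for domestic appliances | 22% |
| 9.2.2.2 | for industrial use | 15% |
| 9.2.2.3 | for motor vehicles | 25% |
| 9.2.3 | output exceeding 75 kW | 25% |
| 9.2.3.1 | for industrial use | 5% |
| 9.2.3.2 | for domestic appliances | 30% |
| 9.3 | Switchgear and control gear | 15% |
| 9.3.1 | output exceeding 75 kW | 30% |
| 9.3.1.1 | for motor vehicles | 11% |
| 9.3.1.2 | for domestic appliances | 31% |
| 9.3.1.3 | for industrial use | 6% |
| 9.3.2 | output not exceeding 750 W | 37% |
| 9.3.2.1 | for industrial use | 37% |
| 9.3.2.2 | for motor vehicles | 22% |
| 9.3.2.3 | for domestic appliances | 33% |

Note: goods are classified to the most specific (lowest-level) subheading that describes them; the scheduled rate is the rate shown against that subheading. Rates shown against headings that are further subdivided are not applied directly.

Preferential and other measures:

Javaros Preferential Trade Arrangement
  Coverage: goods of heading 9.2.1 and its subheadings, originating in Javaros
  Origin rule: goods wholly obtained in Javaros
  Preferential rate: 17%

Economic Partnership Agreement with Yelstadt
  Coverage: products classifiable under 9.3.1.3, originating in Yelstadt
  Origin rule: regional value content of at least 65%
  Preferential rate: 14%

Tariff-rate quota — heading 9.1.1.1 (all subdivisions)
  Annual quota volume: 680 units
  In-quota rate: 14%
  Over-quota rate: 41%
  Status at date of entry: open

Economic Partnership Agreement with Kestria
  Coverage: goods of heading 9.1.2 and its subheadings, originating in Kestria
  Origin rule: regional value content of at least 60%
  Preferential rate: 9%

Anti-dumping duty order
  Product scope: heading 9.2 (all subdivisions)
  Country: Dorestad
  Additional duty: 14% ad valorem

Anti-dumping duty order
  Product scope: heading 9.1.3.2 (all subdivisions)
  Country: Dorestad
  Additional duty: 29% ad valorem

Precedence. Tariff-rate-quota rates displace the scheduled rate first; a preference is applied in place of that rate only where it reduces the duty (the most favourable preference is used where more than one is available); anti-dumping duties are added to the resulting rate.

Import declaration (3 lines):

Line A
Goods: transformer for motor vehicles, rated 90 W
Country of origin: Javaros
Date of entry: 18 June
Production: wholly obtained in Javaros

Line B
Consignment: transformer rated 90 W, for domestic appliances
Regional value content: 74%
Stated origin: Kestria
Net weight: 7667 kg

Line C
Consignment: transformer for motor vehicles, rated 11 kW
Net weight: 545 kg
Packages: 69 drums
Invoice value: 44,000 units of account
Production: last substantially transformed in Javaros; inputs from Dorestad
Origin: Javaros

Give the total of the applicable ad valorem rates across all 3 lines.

77%

Line A: transformer → 9.2; rated 90 W → 9.2.2; for motor vehicles → 9.2.2.3. Scheduled 25%. Javaros agreement on 9.2.1: 9.2.2.3 not covered. → 25%.
Line B: transformer → 9.2; rated 90 W → 9.2.2; for domestic appliances → 9.2.2.1. Scheduled 22%. Kestria agreement on 9.1.2: 9.2.2.1 not covered. → 22%.
Line C: transformer → 9.2; rated 11 kW → 9.2.1; for motor vehicles → 9.2.1.2. Scheduled 30%. Javaros agreement on 9.2.1: not wholly obtained. → 30%.
Sum: 25% + 22% + 30% = 77%.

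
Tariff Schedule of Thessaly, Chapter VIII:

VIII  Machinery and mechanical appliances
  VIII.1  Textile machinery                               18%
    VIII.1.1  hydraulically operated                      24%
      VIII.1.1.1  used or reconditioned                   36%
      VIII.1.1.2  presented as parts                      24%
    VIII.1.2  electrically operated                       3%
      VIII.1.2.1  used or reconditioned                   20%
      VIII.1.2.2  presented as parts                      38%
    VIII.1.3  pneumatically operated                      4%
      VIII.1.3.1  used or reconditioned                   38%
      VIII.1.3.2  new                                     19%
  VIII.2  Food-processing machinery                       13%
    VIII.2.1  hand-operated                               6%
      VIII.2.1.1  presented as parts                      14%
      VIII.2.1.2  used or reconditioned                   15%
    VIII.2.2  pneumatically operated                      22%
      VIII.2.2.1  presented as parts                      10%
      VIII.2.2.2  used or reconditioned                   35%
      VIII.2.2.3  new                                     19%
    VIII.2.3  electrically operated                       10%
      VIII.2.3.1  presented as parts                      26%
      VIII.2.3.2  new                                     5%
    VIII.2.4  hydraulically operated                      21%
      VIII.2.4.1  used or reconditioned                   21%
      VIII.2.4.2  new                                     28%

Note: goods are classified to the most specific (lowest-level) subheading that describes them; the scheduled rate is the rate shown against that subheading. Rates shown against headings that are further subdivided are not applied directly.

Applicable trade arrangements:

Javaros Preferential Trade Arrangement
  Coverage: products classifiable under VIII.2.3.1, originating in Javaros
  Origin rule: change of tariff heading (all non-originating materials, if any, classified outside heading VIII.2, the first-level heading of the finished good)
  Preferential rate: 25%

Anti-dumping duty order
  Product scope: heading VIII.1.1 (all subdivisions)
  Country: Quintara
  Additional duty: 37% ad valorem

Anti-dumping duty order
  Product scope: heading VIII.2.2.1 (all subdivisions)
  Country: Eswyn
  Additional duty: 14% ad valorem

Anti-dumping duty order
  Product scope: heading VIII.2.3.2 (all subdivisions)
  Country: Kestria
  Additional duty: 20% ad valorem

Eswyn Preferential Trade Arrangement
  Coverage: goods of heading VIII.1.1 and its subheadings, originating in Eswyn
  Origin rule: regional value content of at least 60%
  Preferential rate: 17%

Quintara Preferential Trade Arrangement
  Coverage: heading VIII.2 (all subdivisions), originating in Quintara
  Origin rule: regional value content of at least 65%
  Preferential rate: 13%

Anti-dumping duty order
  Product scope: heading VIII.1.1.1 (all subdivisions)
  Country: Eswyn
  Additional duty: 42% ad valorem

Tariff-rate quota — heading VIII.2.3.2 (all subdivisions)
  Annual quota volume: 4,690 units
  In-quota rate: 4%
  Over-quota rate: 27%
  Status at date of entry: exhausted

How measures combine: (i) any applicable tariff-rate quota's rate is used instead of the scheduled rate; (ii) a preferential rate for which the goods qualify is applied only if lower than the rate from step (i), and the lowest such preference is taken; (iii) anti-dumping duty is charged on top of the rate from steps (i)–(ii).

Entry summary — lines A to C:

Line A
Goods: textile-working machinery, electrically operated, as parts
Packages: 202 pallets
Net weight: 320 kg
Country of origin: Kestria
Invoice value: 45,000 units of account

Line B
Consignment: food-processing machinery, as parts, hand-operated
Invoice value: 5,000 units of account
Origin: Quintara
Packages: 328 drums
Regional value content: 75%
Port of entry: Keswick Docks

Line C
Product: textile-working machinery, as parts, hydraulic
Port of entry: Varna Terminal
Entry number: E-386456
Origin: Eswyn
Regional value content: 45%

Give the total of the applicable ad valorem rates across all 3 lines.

75%

Line A: textile-working → VIII.1; electrically operated → VIII.1.2; as parts → VIII.1.2.2. Scheduled 38%. No special measure applies. → 38%.
Line B: food-processing → VIII.2; hand-operated → VIII.2.1; as parts → VIII.2.1.1. Scheduled 14%. Quintara agreement on VIII.2: RVC ≥ 65% → 13% available; preferential 13%. → 13%.
Line C: textile-working → VIII.1; hydraulic → VIII.1.1; as parts → VIII.1.1.2. Scheduled 24%. Eswyn agreement on VIII.1.1: RVC < 60%. → 24%.
Sum: 38% + 13% + 24% = 75%.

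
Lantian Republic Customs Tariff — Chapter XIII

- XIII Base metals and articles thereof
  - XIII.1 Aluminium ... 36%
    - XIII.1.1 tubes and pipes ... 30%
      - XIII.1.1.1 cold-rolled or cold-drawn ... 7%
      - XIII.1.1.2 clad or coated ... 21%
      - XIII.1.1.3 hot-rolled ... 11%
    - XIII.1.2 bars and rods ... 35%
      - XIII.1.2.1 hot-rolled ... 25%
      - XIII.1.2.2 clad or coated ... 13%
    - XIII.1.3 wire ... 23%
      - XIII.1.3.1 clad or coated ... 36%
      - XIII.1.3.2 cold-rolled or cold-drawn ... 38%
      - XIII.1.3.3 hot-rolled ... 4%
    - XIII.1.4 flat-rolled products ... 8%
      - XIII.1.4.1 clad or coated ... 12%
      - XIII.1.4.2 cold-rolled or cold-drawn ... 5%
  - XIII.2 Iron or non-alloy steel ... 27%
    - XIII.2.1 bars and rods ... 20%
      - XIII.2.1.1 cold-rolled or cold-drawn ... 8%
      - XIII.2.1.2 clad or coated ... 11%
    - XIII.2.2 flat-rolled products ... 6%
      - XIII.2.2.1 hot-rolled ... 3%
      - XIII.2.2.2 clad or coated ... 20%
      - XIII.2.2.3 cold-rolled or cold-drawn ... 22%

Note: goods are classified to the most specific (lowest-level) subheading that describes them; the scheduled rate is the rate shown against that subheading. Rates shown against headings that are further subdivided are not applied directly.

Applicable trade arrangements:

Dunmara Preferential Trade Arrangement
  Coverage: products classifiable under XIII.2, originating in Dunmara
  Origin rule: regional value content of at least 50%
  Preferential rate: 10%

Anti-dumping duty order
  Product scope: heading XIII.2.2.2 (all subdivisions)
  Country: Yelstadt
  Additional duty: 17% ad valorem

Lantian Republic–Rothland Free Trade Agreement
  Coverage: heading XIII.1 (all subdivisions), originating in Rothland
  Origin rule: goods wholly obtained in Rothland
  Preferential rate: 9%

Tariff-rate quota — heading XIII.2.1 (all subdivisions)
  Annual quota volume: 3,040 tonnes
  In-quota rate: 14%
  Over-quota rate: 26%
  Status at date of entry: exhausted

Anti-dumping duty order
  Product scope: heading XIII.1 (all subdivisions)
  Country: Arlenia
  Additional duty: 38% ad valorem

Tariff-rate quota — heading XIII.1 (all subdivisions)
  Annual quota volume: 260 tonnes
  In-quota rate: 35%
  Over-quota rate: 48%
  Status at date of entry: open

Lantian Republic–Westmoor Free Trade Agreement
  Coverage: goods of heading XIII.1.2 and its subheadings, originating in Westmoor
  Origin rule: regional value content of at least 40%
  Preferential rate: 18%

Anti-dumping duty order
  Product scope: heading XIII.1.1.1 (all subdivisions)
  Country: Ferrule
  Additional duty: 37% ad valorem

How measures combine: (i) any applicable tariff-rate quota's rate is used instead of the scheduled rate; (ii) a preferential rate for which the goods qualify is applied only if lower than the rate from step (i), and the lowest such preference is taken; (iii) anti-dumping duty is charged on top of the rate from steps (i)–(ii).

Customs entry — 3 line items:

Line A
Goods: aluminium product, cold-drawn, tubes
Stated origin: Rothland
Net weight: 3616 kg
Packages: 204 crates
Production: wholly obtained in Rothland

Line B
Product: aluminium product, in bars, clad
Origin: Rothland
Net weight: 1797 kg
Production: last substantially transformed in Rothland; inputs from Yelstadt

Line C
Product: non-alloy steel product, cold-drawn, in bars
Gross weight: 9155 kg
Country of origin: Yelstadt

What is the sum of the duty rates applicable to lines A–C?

70%

Line A: aluminium → XIII.1; tubes → XIII.1.1; cold-drawn → XIII.1.1.1. Scheduled 7%. quota on XIII.1 open → in-quota 35%; Rothland agreement on XIII.1: wholly obtained → 9% available; preferential 9%. → 9%.
Line B: aluminium → XIII.1; in bars → XIII.1.2; clad → XIII.1.2.2. Scheduled 13%. quota on XIII.1 open → in-quota 35%; Rothland agreement on XIII.1: not wholly obtained. → 35%.
Line C: non-alloy steel → XIII.2; in bars → XIII.2.1; cold-drawn → XIII.2.1.1. Scheduled 8%. quota on XIII.2.1 exhausted → over-quota 26%. → 26%.
Sum: 9% + 35% + 26% = 70%.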